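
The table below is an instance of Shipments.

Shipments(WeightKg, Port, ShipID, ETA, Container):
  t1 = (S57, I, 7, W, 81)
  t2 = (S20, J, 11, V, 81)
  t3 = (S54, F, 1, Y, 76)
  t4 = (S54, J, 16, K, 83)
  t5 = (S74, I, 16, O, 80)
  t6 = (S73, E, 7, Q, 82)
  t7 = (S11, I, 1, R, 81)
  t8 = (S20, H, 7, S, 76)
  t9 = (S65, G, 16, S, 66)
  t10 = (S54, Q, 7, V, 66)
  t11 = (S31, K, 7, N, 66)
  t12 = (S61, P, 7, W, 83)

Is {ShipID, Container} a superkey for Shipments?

No

Rows 10 and 11 have the same {ShipID, Container} value (ShipID=7, Container=66) but are distinct tuples, so {ShipID, Container} does not determine every attribute — not a superkey.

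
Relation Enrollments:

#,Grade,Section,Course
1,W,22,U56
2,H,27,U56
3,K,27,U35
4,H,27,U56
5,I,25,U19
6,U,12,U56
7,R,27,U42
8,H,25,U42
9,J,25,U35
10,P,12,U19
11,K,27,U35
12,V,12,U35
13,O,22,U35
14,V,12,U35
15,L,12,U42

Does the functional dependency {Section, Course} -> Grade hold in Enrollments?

Yes

(Section=22, Course=U56): row 1 → Grade = W ✓
(Section=27, Course=U56): rows 2, 4 → Grade = H, H ✓
(Section=27, Course=U35): rows 3, 11 → Grade = K, K ✓
(Section=25, Course=U19): row 5 → Grade = I ✓
(Section=12, Course=U56): row 6 → Grade = U ✓
(Section=27, Course=U42): row 7 → Grade = R ✓
(Section=25, Course=U42): row 8 → Grade = H ✓
(Section=25, Course=U35): row 9 → Grade = J ✓
(Section=12, Course=U19): row 10 → Grade = P ✓
(Section=12, Course=U35): rows 12, 14 → Grade = V, V ✓
(Section=22, Course=U35): row 13 → Grade = O ✓
(Section=12, Course=U42): row 15 → Grade = L ✓
Every {Section, Course} value is associated with a single Grade value, so {Section, Course} -> Grade holds.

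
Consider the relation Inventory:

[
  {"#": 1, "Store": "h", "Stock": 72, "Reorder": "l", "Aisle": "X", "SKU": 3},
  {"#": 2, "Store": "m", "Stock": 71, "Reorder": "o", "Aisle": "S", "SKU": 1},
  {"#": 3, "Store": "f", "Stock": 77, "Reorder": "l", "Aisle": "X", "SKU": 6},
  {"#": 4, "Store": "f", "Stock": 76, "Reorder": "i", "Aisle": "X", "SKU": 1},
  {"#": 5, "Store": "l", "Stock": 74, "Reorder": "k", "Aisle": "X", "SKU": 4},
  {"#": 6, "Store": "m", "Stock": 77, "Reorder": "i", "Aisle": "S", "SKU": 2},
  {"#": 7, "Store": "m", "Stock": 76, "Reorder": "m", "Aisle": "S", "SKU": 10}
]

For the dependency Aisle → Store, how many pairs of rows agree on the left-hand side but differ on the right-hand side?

5

Aisle=X: violating pairs (1,3), (1,4), (1,5), (3,5), (4,5) — 5 pairs.
Aisle=S: all 3 rows agree on Store — 0 pairs.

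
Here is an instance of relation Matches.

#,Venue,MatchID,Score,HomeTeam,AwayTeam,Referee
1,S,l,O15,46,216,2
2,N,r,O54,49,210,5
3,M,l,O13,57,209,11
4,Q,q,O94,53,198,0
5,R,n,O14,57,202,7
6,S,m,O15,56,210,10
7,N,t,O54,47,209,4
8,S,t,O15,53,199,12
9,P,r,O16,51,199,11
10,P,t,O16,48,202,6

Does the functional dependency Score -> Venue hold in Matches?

Score=O15: rows 1, 6, 8 → Venue = S, S, S ✓
Score=O54: rows 2, 7 → Venue = N, N ✓
Score=O13: row 3 → Venue = M ✓
Score=O94: row 4 → Venue = Q ✓
Score=O14: row 5 → Venue = R ✓
Score=O16: rows 9, 10 → Venue = P, P ✓
Every Score value is associated with a single Venue value, so Score -> Venue holds.

Yes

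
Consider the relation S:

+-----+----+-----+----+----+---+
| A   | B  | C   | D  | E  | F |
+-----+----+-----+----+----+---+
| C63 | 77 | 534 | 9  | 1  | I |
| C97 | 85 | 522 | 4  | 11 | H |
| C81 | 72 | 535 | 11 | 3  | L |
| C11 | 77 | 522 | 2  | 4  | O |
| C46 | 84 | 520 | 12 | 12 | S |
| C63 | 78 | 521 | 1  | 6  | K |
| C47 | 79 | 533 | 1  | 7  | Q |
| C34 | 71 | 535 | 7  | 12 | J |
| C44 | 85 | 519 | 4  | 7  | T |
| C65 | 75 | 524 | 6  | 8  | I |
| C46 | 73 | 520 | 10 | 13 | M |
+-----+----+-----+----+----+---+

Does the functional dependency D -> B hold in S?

D=9: 1 row → B = 77 ✓
D=4: 2 rows → B = 85, 85 ✓
D=11: 1 row → B = 72 ✓
D=2: 1 row → B = 77 ✓
D=12: 1 row → B = 84 ✓
D=1: 2 rows → B takes values {78, 79} — violation
D=7: 1 row → B = 71 ✓
D=6: 1 row → B = 75 ✓
D=10: 1 row → B = 73 ✓
Two rows agree on D but differ on B, so D -> B does not hold.

No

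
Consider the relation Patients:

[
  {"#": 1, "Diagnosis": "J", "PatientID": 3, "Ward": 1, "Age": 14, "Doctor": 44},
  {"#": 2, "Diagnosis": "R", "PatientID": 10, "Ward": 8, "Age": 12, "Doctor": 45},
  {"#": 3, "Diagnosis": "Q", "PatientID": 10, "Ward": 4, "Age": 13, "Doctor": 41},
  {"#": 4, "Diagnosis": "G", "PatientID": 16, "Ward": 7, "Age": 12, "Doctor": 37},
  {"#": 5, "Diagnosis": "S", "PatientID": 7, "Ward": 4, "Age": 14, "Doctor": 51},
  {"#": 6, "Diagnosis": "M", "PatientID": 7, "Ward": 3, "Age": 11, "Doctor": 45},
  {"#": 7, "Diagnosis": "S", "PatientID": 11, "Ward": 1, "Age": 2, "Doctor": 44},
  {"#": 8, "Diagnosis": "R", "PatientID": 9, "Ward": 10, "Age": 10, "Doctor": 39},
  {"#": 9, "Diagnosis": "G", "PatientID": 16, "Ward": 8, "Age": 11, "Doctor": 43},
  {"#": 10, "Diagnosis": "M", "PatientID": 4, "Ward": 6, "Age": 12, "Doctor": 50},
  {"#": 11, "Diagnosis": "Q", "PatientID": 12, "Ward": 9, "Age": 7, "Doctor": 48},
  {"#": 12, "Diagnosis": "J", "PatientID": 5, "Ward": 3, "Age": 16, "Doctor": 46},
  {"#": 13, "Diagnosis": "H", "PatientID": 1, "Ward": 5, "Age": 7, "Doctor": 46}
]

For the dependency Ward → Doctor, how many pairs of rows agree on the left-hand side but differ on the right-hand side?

Ward=1: all 2 rows agree on Doctor — 0 pairs.
Ward=8: violating pairs (2,9) — 1 pair.
Ward=4: violating pairs (3,5) — 1 pair.
Ward=3: violating pairs (6,12) — 1 pair.

3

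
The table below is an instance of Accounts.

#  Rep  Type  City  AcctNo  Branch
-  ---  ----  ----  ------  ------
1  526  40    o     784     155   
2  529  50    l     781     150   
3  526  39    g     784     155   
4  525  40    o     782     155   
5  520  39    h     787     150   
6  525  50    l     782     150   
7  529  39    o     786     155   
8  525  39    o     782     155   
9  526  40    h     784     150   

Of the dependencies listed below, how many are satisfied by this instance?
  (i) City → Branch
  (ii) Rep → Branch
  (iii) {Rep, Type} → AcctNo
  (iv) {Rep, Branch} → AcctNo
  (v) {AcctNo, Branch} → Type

3

(i) City → Branch: every LHS value maps to a single RHS value — holds.
(ii) Rep → Branch: Rep=526: rows 1, 3, 9 → Branch takes values {155, 150} — violation; Rep=529: rows 2, 7 → Branch takes values {150, 155} — violation; Rep=525: rows 4, 6, 8 → Branch takes values {155, 150} — violation — fails.
(iii) {Rep, Type} → AcctNo: every LHS value maps to a single RHS value — holds.
(iv) {Rep, Branch} → AcctNo: every LHS value maps to a single RHS value — holds.
(v) {AcctNo, Branch} → Type: (AcctNo=784, Branch=155): rows 1, 3 → Type takes values {40, 39} — violation; (AcctNo=782, Branch=155): rows 4, 8 → Type takes values {40, 39} — violation — fails.
3 of the 5 dependencies hold.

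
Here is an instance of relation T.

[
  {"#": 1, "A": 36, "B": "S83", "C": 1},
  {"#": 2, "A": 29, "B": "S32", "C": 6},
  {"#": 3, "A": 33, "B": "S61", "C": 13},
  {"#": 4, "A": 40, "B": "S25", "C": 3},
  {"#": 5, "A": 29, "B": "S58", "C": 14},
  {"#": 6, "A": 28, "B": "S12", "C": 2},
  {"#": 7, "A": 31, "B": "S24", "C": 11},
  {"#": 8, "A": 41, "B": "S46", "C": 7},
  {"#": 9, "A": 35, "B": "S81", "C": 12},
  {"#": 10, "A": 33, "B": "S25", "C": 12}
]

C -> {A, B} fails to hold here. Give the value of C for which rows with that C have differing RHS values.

12

C=1: row 1 → {A,B} = (36, S83) ✓
C=6: row 2 → {A,B} = (29, S32) ✓
C=13: row 3 → {A,B} = (33, S61) ✓
C=3: row 4 → {A,B} = (40, S25) ✓
C=14: row 5 → {A,B} = (29, S58) ✓
C=2: row 6 → {A,B} = (28, S12) ✓
C=11: row 7 → {A,B} = (31, S24) ✓
C=7: row 8 → {A,B} = (41, S46) ✓
C=12: rows 9, 10 → {A,B} takes values {(35, S81), (33, S25)} — violation
The only C value with inconsistent RHS is C=12.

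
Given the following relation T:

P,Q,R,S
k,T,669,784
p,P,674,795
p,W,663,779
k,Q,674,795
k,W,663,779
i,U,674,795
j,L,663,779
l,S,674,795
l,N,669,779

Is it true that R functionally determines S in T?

R=669: 2 rows → S takes values {784, 779} — violation
R=674: 4 rows → S = 795, 795, 795, 795 ✓
R=663: 3 rows → S = 779, 779, 779 ✓
Two rows agree on R but differ on S, so R → S does not hold.

No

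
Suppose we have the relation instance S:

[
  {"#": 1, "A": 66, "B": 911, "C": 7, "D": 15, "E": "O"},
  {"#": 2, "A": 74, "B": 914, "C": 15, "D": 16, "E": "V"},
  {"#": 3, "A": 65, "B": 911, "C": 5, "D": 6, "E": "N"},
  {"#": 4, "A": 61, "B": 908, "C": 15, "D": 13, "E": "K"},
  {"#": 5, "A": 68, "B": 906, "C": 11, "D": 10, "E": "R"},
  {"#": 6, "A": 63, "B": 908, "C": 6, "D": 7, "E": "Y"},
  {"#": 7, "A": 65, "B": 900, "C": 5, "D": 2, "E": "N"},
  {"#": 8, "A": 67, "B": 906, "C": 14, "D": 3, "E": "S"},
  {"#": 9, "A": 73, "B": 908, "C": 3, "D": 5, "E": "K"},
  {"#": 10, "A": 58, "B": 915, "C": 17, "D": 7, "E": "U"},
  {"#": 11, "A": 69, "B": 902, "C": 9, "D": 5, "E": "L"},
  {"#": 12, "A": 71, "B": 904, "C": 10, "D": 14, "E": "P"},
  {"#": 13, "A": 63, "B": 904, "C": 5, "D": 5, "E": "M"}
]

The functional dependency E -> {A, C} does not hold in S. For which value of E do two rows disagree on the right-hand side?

E=O: row 1 → {A,C} = (66, 7) ✓
E=V: row 2 → {A,C} = (74, 15) ✓
E=N: rows 3, 7 → {A,C} = (65, 5), (65, 5) ✓
E=K: rows 4, 9 → {A,C} takes values {(61, 15), (73, 3)} — violation
E=R: row 5 → {A,C} = (68, 11) ✓
E=Y: row 6 → {A,C} = (63, 6) ✓
E=S: row 8 → {A,C} = (67, 14) ✓
E=U: row 10 → {A,C} = (58, 17) ✓
E=L: row 11 → {A,C} = (69, 9) ✓
E=P: row 12 → {A,C} = (71, 10) ✓
E=M: row 13 → {A,C} = (63, 5) ✓
The only E value with inconsistent RHS is E=K.

K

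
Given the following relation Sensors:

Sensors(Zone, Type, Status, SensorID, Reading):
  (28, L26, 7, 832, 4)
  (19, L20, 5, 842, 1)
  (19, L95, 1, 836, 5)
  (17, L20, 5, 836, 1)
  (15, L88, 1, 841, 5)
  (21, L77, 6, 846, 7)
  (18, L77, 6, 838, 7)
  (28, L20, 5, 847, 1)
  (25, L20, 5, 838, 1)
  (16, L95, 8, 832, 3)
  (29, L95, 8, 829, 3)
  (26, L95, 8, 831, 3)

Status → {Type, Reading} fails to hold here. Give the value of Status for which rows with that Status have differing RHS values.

1

Status=7: 1 row → {Type,Reading} = (L26, 4) ✓
Status=5: 4 rows → {Type,Reading} = (L20, 1), (L20, 1), (L20, 1), (L20, 1) ✓
Status=1: 2 rows → {Type,Reading} takes values {(L95, 5), (L88, 5)} — violation
Status=6: 2 rows → {Type,Reading} = (L77, 7), (L77, 7) ✓
Status=8: 3 rows → {Type,Reading} = (L95, 3), (L95, 3), (L95, 3) ✓
The only Status value with inconsistent RHS is Status=1.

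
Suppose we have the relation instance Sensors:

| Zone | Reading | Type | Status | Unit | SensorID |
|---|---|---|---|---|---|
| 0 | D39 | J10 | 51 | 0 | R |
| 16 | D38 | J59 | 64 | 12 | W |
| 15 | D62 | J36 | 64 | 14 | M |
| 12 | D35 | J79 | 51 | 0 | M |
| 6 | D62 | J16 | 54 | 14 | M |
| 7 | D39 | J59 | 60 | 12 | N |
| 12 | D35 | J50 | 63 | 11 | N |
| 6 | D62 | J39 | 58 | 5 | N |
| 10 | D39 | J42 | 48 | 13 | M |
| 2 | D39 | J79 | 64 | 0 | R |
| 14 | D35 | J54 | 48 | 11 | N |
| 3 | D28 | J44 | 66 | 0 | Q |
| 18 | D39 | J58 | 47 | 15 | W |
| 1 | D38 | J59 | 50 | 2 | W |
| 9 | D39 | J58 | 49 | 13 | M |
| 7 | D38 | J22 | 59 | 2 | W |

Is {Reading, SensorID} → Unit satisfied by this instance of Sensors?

(Reading=D39, SensorID=R): 2 rows → Unit = 0, 0 ✓
(Reading=D38, SensorID=W): 3 rows → Unit takes values {12, 2} — violation
(Reading=D62, SensorID=M): 2 rows → Unit = 14, 14 ✓
(Reading=D35, SensorID=M): 1 row → Unit = 0 ✓
(Reading=D39, SensorID=N): 1 row → Unit = 12 ✓
(Reading=D35, SensorID=N): 2 rows → Unit = 11, 11 ✓
(Reading=D62, SensorID=N): 1 row → Unit = 5 ✓
(Reading=D39, SensorID=M): 2 rows → Unit = 13, 13 ✓
(Reading=D28, SensorID=Q): 1 row → Unit = 0 ✓
(Reading=D39, SensorID=W): 1 row → Unit = 15 ✓
Two rows agree on {Reading, SensorID} but differ on Unit, so {Reading, SensorID} → Unit does not hold.

No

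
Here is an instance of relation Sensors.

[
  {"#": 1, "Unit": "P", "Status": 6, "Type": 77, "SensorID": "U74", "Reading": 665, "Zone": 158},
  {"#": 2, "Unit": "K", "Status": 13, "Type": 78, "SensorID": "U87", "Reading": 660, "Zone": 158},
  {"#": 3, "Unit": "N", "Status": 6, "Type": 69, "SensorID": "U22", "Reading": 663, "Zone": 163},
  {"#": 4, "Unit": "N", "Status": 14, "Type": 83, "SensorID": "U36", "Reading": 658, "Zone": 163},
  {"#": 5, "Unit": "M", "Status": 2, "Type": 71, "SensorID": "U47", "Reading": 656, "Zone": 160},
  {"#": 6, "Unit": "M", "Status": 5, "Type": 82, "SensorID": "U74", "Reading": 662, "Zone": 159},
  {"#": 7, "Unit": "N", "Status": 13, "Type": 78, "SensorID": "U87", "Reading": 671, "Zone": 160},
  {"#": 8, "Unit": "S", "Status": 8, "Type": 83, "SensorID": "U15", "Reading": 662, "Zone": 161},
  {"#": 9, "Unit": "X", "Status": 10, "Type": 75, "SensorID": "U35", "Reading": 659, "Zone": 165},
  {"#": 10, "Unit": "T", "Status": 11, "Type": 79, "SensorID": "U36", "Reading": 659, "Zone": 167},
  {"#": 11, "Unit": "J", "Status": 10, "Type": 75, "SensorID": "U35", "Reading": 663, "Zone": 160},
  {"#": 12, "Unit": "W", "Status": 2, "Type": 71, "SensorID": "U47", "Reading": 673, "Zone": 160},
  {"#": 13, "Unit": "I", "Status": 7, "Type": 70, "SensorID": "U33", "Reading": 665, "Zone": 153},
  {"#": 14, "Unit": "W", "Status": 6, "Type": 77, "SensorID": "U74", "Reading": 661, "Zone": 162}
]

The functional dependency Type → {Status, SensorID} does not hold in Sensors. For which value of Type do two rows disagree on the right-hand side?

Type=77: rows 1, 14 → {Status,SensorID} = (6, U74), (6, U74) ✓
Type=78: rows 2, 7 → {Status,SensorID} = (13, U87), (13, U87) ✓
Type=69: row 3 → {Status,SensorID} = (6, U22) ✓
Type=83: rows 4, 8 → {Status,SensorID} takes values {(14, U36), (8, U15)} — violation
Type=71: rows 5, 12 → {Status,SensorID} = (2, U47), (2, U47) ✓
Type=82: row 6 → {Status,SensorID} = (5, U74) ✓
Type=75: rows 9, 11 → {Status,SensorID} = (10, U35), (10, U35) ✓
Type=79: row 10 → {Status,SensorID} = (11, U36) ✓
Type=70: row 13 → {Status,SensorID} = (7, U33) ✓
The only Type value with inconsistent RHS is Type=83.

83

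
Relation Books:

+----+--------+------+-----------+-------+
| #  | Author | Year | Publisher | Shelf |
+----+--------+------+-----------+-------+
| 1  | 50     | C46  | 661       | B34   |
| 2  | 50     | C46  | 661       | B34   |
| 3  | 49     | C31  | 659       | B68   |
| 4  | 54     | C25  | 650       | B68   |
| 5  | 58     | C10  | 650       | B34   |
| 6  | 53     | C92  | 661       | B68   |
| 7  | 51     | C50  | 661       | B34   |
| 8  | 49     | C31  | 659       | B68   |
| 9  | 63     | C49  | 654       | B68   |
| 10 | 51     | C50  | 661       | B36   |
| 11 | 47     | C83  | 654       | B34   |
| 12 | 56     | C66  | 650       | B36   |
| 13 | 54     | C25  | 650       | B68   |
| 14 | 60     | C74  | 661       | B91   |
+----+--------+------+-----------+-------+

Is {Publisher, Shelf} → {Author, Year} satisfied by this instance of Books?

(Publisher=661, Shelf=B34): rows 1, 2, 7 → {Author,Year} takes values {(50, C46), (51, C50)} — violation
(Publisher=659, Shelf=B68): rows 3, 8 → {Author,Year} = (49, C31), (49, C31) ✓
(Publisher=650, Shelf=B68): rows 4, 13 → {Author,Year} = (54, C25), (54, C25) ✓
(Publisher=650, Shelf=B34): row 5 → {Author,Year} = (58, C10) ✓
(Publisher=661, Shelf=B68): row 6 → {Author,Year} = (53, C92) ✓
(Publisher=654, Shelf=B68): row 9 → {Author,Year} = (63, C49) ✓
(Publisher=661, Shelf=B36): row 10 → {Author,Year} = (51, C50) ✓
(Publisher=654, Shelf=B34): row 11 → {Author,Year} = (47, C83) ✓
(Publisher=650, Shelf=B36): row 12 → {Author,Year} = (56, C66) ✓
(Publisher=661, Shelf=B91): row 14 → {Author,Year} = (60, C74) ✓
Two rows agree on {Publisher, Shelf} but differ on {Author, Year}, so {Publisher, Shelf} → {Author, Year} does not hold.

No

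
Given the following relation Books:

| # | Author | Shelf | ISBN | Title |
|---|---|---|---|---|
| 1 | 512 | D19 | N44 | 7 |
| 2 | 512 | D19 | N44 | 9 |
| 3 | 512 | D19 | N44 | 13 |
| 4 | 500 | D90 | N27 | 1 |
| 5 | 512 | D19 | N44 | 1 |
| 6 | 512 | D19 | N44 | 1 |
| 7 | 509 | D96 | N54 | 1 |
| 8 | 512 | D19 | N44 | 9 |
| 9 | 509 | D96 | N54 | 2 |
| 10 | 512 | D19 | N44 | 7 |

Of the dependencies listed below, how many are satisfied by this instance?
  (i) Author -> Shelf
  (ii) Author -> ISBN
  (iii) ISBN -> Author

(i) Author -> Shelf: every LHS value maps to a single RHS value — holds.
(ii) Author -> ISBN: every LHS value maps to a single RHS value — holds.
(iii) ISBN -> Author: every LHS value maps to a single RHS value — holds.
3 of the 3 dependencies hold.

3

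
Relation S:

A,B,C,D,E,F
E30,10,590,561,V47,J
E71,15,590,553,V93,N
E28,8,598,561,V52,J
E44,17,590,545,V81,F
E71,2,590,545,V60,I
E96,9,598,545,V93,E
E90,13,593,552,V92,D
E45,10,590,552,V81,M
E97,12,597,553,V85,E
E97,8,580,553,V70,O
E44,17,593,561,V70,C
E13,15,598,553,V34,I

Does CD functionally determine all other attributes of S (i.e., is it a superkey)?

Two distinct rows share (C=590, D=545), so CD does not determine every attribute — not a superkey.

No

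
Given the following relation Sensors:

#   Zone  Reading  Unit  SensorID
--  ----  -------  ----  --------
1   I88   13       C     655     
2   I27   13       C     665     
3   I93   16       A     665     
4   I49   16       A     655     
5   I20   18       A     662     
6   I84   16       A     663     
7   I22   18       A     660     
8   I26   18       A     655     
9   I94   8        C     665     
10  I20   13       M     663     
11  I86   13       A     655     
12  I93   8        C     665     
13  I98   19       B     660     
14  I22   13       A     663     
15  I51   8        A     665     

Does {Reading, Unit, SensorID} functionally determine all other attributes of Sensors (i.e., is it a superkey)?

No

Rows 9 and 12 have the same {Reading, Unit, SensorID} value (Reading=8, Unit=C, SensorID=665) but are distinct tuples, so {Reading, Unit, SensorID} does not determine every attribute — not a superkey.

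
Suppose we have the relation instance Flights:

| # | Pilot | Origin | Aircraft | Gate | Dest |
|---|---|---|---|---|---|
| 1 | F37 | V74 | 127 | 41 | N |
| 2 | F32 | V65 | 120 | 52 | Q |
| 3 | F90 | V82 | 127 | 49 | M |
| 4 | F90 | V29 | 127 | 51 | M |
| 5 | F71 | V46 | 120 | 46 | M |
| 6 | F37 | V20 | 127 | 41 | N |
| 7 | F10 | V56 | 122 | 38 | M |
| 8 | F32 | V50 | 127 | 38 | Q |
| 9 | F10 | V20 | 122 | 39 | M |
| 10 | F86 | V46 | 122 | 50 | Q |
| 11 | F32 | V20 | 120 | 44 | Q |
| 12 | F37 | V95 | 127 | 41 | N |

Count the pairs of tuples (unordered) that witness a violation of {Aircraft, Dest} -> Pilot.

(Aircraft=127, Dest=N): all 3 rows agree on Pilot — 0 pairs.
(Aircraft=120, Dest=Q): all 2 rows agree on Pilot — 0 pairs.
(Aircraft=127, Dest=M): all 2 rows agree on Pilot — 0 pairs.
(Aircraft=122, Dest=M): all 2 rows agree on Pilot — 0 pairs.

0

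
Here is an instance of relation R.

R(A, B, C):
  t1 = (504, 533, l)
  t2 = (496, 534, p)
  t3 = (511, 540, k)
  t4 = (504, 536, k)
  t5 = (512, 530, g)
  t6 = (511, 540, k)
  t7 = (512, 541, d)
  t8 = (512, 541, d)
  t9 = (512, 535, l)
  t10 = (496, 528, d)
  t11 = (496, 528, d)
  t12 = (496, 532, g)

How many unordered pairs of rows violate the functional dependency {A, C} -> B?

0

(A=511, C=k): all 2 rows agree on B — 0 pairs.
(A=512, C=d): all 2 rows agree on B — 0 pairs.
(A=496, C=d): all 2 rows agree on B — 0 pairs.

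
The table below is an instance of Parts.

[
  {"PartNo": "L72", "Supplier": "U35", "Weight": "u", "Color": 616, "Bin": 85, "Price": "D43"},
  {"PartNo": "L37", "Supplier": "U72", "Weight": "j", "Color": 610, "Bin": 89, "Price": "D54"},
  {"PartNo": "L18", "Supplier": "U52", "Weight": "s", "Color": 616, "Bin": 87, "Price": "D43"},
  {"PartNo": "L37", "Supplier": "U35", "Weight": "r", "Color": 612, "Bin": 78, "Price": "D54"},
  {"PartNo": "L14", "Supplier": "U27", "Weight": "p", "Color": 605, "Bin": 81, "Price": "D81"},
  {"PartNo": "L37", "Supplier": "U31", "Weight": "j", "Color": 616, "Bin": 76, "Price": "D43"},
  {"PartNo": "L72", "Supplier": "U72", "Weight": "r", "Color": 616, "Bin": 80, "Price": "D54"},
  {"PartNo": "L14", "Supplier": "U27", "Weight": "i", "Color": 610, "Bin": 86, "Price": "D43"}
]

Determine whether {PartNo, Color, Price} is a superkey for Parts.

All 8 rows have distinct {PartNo, Color, Price} values, so {PartNo, Color, Price} → (all attributes) holds and {PartNo, Color, Price} is a superkey.

Yes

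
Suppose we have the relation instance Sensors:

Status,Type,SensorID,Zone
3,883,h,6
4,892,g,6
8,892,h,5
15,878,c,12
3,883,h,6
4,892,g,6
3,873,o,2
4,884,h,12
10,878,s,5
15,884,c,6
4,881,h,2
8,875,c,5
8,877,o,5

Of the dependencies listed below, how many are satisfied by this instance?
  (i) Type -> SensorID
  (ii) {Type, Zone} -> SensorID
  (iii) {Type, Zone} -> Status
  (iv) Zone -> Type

2

(i) Type -> SensorID: Type=892: 3 rows → SensorID takes values {g, h} — violation; Type=878: 2 rows → SensorID takes values {c, s} — violation; Type=884: 2 rows → SensorID takes values {h, c} — violation — fails.
(ii) {Type, Zone} -> SensorID: every LHS value maps to a single RHS value — holds.
(iii) {Type, Zone} -> Status: every LHS value maps to a single RHS value — holds.
(iv) Zone -> Type: Zone=6: 5 rows → Type takes values {883, 892, 884} — violation; Zone=5: 4 rows → Type takes values {892, 878, 875, 877} — violation; Zone=12: 2 rows → Type takes values {878, 884} — violation; Zone=2: 2 rows → Type takes values {873, 881} — violation — fails.
2 of the 4 dependencies hold.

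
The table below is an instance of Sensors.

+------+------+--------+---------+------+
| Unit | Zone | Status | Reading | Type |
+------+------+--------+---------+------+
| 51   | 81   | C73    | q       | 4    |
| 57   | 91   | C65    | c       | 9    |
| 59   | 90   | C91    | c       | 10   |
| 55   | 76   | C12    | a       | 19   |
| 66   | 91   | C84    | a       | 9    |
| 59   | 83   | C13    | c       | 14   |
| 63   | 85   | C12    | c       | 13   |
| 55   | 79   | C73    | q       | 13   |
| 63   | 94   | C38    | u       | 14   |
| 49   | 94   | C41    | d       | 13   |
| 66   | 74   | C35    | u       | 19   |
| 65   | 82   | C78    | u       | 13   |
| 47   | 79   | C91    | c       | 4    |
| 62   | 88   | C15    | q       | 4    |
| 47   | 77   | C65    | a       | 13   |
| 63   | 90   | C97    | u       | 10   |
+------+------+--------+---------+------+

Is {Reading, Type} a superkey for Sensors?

No

Two distinct rows share (Reading=q, Type=4), so {Reading, Type} does not determine every attribute — not a superkey.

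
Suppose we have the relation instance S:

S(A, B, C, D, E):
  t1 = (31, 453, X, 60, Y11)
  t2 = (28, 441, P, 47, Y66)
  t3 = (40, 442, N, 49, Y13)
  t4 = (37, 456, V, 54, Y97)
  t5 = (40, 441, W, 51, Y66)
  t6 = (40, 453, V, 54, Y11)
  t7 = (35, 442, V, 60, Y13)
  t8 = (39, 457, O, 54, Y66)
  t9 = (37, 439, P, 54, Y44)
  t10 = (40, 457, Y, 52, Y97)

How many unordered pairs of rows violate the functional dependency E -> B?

E=Y11: all 2 rows agree on B — 0 pairs.
E=Y66: violating pairs (2,8), (5,8) — 2 pairs.
E=Y13: all 2 rows agree on B — 0 pairs.
E=Y97: violating pairs (4,10) — 1 pair.

3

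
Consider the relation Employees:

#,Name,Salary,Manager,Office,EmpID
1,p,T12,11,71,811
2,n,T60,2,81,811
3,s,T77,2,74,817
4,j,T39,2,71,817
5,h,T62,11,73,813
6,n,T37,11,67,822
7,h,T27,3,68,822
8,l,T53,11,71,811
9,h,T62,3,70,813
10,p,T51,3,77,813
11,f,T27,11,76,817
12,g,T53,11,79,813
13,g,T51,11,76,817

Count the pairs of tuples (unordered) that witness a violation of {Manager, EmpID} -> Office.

(Manager=11, EmpID=811): all 2 rows agree on Office — 0 pairs.
(Manager=2, EmpID=817): violating pairs (3,4) — 1 pair.
(Manager=11, EmpID=813): violating pairs (5,12) — 1 pair.
(Manager=3, EmpID=813): violating pairs (9,10) — 1 pair.
(Manager=11, EmpID=817): all 2 rows agree on Office — 0 pairs.

3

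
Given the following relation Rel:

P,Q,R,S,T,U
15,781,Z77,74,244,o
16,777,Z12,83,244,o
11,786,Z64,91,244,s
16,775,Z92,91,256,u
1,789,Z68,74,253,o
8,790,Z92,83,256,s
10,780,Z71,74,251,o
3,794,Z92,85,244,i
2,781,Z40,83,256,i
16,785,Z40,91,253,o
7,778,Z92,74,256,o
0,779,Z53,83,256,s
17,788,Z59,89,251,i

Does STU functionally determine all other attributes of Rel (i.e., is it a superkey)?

No

Two distinct rows share (S=83, T=256, U=s), so STU does not determine every attribute — not a superkey.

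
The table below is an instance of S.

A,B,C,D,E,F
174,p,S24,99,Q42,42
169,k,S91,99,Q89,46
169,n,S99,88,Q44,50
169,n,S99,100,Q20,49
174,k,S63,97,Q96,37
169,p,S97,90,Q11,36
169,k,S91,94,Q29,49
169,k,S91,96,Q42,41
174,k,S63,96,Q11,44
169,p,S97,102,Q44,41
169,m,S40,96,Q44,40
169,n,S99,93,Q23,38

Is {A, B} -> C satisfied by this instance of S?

Yes

(A=174, B=p): 1 row → C = S24 ✓
(A=169, B=k): 3 rows → C = S91, S91, S91 ✓
(A=169, B=n): 3 rows → C = S99, S99, S99 ✓
(A=174, B=k): 2 rows → C = S63, S63 ✓
(A=169, B=p): 2 rows → C = S97, S97 ✓
(A=169, B=m): 1 row → C = S40 ✓
Every {A, B} value is associated with a single C value, so {A, B} -> C holds.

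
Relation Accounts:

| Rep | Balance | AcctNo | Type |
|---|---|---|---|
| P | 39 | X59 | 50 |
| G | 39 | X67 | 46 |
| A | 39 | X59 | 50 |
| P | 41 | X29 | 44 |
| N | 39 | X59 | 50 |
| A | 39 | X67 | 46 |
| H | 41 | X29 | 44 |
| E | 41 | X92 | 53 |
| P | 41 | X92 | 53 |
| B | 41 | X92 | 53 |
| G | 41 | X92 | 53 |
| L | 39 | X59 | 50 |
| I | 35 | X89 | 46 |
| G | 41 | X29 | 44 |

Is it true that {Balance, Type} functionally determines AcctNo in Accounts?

(Balance=39, Type=50): 4 rows → AcctNo = X59, X59, X59, X59 ✓
(Balance=39, Type=46): 2 rows → AcctNo = X67, X67 ✓
(Balance=41, Type=44): 3 rows → AcctNo = X29, X29, X29 ✓
(Balance=41, Type=53): 4 rows → AcctNo = X92, X92, X92, X92 ✓
(Balance=35, Type=46): 1 row → AcctNo = X89 ✓
Every {Balance, Type} value is associated with a single AcctNo value, so {Balance, Type} → AcctNo holds.

Yes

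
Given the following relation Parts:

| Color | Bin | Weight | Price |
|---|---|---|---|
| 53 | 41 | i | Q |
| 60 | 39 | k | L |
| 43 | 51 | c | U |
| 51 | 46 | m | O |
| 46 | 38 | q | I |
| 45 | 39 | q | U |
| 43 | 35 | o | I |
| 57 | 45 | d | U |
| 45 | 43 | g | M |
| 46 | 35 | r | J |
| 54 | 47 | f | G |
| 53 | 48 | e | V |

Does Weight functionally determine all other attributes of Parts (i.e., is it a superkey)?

No

Two distinct rows share Weight=q, so Weight does not determine every attribute — not a superkey.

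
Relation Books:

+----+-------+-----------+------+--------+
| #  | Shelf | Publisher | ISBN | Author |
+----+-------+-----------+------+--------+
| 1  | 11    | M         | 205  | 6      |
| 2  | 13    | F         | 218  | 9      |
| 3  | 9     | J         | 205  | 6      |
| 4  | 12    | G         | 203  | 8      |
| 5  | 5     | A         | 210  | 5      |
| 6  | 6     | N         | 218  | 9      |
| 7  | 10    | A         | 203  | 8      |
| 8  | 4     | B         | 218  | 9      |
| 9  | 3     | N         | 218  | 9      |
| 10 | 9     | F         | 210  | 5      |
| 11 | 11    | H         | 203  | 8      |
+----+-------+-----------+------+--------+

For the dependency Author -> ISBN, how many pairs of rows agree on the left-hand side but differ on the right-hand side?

Author=6: all 2 rows agree on ISBN — 0 pairs.
Author=9: all 4 rows agree on ISBN — 0 pairs.
Author=8: all 3 rows agree on ISBN — 0 pairs.
Author=5: all 2 rows agree on ISBN — 0 pairs.

0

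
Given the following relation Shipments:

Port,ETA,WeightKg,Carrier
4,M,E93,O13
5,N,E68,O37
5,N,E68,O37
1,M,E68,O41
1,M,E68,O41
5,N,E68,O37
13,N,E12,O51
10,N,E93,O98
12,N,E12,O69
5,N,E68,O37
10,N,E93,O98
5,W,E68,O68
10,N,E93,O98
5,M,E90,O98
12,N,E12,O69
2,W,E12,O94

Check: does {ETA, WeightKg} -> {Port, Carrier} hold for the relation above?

No

(ETA=M, WeightKg=E93): 1 row → {Port,Carrier} = (4, O13) ✓
(ETA=N, WeightKg=E68): 4 rows → {Port,Carrier} = (5, O37), (5, O37), (5, O37), (5, O37) ✓
(ETA=M, WeightKg=E68): 2 rows → {Port,Carrier} = (1, O41), (1, O41) ✓
(ETA=N, WeightKg=E12): 3 rows → {Port,Carrier} takes values {(13, O51), (12, O69)} — violation
(ETA=N, WeightKg=E93): 3 rows → {Port,Carrier} = (10, O98), (10, O98), (10, O98) ✓
(ETA=W, WeightKg=E68): 1 row → {Port,Carrier} = (5, O68) ✓
(ETA=M, WeightKg=E90): 1 row → {Port,Carrier} = (5, O98) ✓
(ETA=W, WeightKg=E12): 1 row → {Port,Carrier} = (2, O94) ✓
Two rows agree on {ETA, WeightKg} but differ on {Port, Carrier}, so {ETA, WeightKg} -> {Port, Carrier} does not hold.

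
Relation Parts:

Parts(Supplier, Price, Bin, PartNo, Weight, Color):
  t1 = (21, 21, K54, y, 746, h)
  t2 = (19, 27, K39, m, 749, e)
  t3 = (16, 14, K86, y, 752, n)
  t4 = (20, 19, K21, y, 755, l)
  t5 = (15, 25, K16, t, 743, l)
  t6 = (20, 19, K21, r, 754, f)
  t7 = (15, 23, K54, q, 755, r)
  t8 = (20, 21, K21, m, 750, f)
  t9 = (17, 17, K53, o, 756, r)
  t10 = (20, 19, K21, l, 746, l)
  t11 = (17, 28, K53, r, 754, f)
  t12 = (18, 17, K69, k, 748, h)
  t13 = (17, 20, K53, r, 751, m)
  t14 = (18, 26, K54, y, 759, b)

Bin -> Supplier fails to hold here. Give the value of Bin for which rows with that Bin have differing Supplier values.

Bin=K54: rows 1, 7, 14 → Supplier takes values {21, 15, 18} — violation
Bin=K39: row 2 → Supplier = 19 ✓
Bin=K86: row 3 → Supplier = 16 ✓
Bin=K21: rows 4, 6, 8, 10 → Supplier = 20, 20, 20, 20 ✓
Bin=K16: row 5 → Supplier = 15 ✓
Bin=K53: rows 9, 11, 13 → Supplier = 17, 17, 17 ✓
Bin=K69: row 12 → Supplier = 18 ✓
The only Bin value with inconsistent Supplier is Bin=K54.

K54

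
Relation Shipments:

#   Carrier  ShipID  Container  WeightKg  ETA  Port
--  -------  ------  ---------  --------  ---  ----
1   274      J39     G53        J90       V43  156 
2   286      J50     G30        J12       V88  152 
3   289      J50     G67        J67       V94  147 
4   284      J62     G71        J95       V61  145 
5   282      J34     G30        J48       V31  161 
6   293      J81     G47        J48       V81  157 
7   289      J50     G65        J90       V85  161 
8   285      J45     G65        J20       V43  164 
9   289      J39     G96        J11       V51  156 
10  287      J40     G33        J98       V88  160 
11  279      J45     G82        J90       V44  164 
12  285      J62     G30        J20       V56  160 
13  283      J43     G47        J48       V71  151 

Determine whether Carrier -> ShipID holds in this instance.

Carrier=274: row 1 → ShipID = J39 ✓
Carrier=286: row 2 → ShipID = J50 ✓
Carrier=289: rows 3, 7, 9 → ShipID takes values {J50, J39} — violation
Carrier=284: row 4 → ShipID = J62 ✓
Carrier=282: row 5 → ShipID = J34 ✓
Carrier=293: row 6 → ShipID = J81 ✓
Carrier=285: rows 8, 12 → ShipID takes values {J45, J62} — violation
Carrier=287: row 10 → ShipID = J40 ✓
Carrier=279: row 11 → ShipID = J45 ✓
Carrier=283: row 13 → ShipID = J43 ✓
Two rows agree on Carrier but differ on ShipID, so Carrier -> ShipID does not hold.

No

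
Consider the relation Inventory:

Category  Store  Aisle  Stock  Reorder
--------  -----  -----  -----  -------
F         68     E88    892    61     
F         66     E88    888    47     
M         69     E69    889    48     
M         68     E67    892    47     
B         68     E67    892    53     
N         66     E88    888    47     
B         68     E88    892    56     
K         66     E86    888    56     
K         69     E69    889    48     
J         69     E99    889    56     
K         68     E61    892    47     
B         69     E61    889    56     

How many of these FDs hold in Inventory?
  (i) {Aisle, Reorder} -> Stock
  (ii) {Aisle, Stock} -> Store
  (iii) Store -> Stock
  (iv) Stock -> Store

(i) {Aisle, Reorder} -> Stock: every LHS value maps to a single RHS value — holds.
(ii) {Aisle, Stock} -> Store: every LHS value maps to a single RHS value — holds.
(iii) Store -> Stock: every LHS value maps to a single RHS value — holds.
(iv) Stock -> Store: every LHS value maps to a single RHS value — holds.
4 of the 4 dependencies hold.

4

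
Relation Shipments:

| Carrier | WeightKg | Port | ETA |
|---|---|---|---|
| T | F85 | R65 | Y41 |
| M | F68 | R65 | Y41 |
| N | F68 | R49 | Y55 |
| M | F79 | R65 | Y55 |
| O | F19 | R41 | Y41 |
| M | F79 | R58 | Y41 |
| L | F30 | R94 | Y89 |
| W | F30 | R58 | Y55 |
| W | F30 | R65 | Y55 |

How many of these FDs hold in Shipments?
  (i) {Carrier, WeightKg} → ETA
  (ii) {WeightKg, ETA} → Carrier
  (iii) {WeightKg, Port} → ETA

2

(i) {Carrier, WeightKg} → ETA: (Carrier=M, WeightKg=F79): 2 rows → ETA takes values {Y55, Y41} — violation — fails.
(ii) {WeightKg, ETA} → Carrier: every LHS value maps to a single RHS value — holds.
(iii) {WeightKg, Port} → ETA: every LHS value maps to a single RHS value — holds.
2 of the 3 dependencies hold.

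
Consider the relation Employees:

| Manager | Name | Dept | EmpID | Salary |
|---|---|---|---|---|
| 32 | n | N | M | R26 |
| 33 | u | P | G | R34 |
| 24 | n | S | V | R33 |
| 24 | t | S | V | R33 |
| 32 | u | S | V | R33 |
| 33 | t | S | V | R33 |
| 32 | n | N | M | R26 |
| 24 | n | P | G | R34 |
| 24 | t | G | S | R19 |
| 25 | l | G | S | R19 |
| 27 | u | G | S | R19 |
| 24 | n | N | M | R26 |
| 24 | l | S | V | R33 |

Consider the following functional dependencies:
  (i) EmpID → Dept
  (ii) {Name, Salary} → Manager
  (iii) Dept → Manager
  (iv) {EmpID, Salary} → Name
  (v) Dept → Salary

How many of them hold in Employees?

2

(i) EmpID → Dept: every LHS value maps to a single RHS value — holds.
(ii) {Name, Salary} → Manager: (Name=n, Salary=R26): 3 rows → Manager takes values {32, 24} — violation; (Name=t, Salary=R33): 2 rows → Manager takes values {24, 33} — violation — fails.
(iii) Dept → Manager: Dept=N: 3 rows → Manager takes values {32, 24} — violation; Dept=P: 2 rows → Manager takes values {33, 24} — violation; Dept=S: 5 rows → Manager takes values {24, 32, 33} — violation; Dept=G: 3 rows → Manager takes values {24, 25, 27} — violation — fails.
(iv) {EmpID, Salary} → Name: (EmpID=G, Salary=R34): 2 rows → Name takes values {u, n} — violation; (EmpID=V, Salary=R33): 5 rows → Name takes values {n, t, u, l} — violation; (EmpID=S, Salary=R19): 3 rows → Name takes values {t, l, u} — violation — fails.
(v) Dept → Salary: every LHS value maps to a single RHS value — holds.
2 of the 5 dependencies hold.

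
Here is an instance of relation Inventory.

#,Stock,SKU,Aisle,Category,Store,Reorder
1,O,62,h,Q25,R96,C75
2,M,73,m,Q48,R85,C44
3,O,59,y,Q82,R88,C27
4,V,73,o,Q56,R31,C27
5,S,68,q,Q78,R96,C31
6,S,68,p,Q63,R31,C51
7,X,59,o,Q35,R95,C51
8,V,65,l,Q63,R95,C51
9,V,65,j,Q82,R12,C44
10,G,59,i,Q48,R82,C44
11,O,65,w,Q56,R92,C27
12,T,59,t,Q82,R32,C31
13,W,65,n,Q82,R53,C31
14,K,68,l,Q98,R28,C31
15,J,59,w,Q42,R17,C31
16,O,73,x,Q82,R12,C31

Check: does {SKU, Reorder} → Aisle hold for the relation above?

No

(SKU=62, Reorder=C75): row 1 → Aisle = h ✓
(SKU=73, Reorder=C44): row 2 → Aisle = m ✓
(SKU=59, Reorder=C27): row 3 → Aisle = y ✓
(SKU=73, Reorder=C27): row 4 → Aisle = o ✓
(SKU=68, Reorder=C31): rows 5, 14 → Aisle takes values {q, l} — violation
(SKU=68, Reorder=C51): row 6 → Aisle = p ✓
(SKU=59, Reorder=C51): row 7 → Aisle = o ✓
(SKU=65, Reorder=C51): row 8 → Aisle = l ✓
(SKU=65, Reorder=C44): row 9 → Aisle = j ✓
(SKU=59, Reorder=C44): row 10 → Aisle = i ✓
(SKU=65, Reorder=C27): row 11 → Aisle = w ✓
(SKU=59, Reorder=C31): rows 12, 15 → Aisle takes values {t, w} — violation
(SKU=65, Reorder=C31): row 13 → Aisle = n ✓
(SKU=73, Reorder=C31): row 16 → Aisle = x ✓
Two rows agree on {SKU, Reorder} but differ on Aisle, so {SKU, Reorder} → Aisle does not hold.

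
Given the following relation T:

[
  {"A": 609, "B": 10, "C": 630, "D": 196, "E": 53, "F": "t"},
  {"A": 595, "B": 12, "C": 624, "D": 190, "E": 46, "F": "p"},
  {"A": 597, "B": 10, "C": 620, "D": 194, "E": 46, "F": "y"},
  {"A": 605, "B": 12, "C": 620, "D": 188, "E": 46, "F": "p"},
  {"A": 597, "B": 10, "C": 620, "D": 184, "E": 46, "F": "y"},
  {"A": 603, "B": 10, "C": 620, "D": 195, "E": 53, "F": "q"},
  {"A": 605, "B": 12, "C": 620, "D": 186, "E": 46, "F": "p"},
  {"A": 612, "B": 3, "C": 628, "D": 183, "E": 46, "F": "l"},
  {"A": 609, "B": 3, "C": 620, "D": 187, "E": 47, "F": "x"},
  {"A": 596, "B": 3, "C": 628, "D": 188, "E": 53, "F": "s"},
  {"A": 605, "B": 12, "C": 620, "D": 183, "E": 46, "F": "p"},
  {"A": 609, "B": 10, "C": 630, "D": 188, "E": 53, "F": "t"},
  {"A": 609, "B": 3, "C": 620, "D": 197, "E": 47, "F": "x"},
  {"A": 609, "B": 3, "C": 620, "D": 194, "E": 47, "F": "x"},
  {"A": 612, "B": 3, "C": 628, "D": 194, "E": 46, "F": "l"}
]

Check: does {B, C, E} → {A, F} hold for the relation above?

Yes

(B=10, C=630, E=53): 2 rows → {A,F} = (609, t), (609, t) ✓
(B=12, C=624, E=46): 1 row → {A,F} = (595, p) ✓
(B=10, C=620, E=46): 2 rows → {A,F} = (597, y), (597, y) ✓
(B=12, C=620, E=46): 3 rows → {A,F} = (605, p), (605, p), (605, p) ✓
(B=10, C=620, E=53): 1 row → {A,F} = (603, q) ✓
(B=3, C=628, E=46): 2 rows → {A,F} = (612, l), (612, l) ✓
(B=3, C=620, E=47): 3 rows → {A,F} = (609, x), (609, x), (609, x) ✓
(B=3, C=628, E=53): 1 row → {A,F} = (596, s) ✓
Every {B, C, E} value is associated with a single {A, F} value, so {B, C, E} → {A, F} holds.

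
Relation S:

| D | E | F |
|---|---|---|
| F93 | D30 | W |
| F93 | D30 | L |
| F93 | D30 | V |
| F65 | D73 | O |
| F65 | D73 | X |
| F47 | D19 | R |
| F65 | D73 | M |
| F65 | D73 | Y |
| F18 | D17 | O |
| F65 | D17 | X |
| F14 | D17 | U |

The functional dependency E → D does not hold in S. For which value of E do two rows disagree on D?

D17

E=D30: 3 rows → D = F93, F93, F93 ✓
E=D73: 4 rows → D = F65, F65, F65, F65 ✓
E=D19: 1 row → D = F47 ✓
E=D17: 3 rows → D takes values {F18, F65, F14} — violation
The only E value with inconsistent D is E=D17.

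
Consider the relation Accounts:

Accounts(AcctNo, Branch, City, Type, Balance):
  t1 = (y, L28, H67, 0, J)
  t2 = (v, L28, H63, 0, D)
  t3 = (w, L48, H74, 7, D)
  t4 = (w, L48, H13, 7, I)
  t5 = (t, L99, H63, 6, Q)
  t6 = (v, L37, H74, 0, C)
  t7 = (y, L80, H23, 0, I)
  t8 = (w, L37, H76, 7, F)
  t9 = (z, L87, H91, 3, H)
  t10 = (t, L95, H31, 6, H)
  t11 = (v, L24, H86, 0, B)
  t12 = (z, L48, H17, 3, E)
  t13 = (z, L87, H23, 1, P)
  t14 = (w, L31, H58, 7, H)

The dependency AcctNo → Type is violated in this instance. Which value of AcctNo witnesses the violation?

AcctNo=y: rows 1, 7 → Type = 0, 0 ✓
AcctNo=v: rows 2, 6, 11 → Type = 0, 0, 0 ✓
AcctNo=w: rows 3, 4, 8, 14 → Type = 7, 7, 7, 7 ✓
AcctNo=t: rows 5, 10 → Type = 6, 6 ✓
AcctNo=z: rows 9, 12, 13 → Type takes values {3, 1} — violation
The only AcctNo value with inconsistent Type is AcctNo=z.

z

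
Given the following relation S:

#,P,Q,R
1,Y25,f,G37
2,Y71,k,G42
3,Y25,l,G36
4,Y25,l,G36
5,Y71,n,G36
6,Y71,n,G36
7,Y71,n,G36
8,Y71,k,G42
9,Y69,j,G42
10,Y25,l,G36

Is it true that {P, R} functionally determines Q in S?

(P=Y25, R=G37): row 1 → Q = f ✓
(P=Y71, R=G42): rows 2, 8 → Q = k, k ✓
(P=Y25, R=G36): rows 3, 4, 10 → Q = l, l, l ✓
(P=Y71, R=G36): rows 5, 6, 7 → Q = n, n, n ✓
(P=Y69, R=G42): row 9 → Q = j ✓
Every {P, R} value is associated with a single Q value, so {P, R} -> Q holds.

Yes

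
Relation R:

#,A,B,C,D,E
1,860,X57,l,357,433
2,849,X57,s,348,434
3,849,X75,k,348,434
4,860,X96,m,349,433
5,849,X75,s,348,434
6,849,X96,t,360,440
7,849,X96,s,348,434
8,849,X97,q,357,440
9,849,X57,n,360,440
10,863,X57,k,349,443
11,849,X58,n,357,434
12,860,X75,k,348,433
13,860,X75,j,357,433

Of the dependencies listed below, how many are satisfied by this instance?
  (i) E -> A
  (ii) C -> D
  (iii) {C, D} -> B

1

(i) E -> A: every LHS value maps to a single RHS value — holds.
(ii) C -> D: C=k: rows 3, 10, 12 → D takes values {348, 349} — violation; C=n: rows 9, 11 → D takes values {360, 357} — violation — fails.
(iii) {C, D} -> B: (C=s, D=348): rows 2, 5, 7 → B takes values {X57, X75, X96} — violation — fails.
1 of the 3 dependencies holds.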